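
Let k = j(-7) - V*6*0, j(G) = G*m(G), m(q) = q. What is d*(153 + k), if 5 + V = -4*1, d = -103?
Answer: -20806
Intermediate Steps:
j(G) = G**2 (j(G) = G*G = G**2)
V = -9 (V = -5 - 4*1 = -5 - 4 = -9)
k = 49 (k = (-7)**2 - (-9*6)*0 = 49 - (-54)*0 = 49 - 1*0 = 49 + 0 = 49)
d*(153 + k) = -103*(153 + 49) = -103*202 = -20806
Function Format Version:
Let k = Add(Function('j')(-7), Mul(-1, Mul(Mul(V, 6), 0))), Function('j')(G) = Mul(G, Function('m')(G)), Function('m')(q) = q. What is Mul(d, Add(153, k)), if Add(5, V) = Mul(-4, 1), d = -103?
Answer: -20806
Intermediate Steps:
Function('j')(G) = Pow(G, 2) (Function('j')(G) = Mul(G, G) = Pow(G, 2))
V = -9 (V = Add(-5, Mul(-4, 1)) = Add(-5, -4) = -9)
k = 49 (k = Add(Pow(-7, 2), Mul(-1, Mul(Mul(-9, 6), 0))) = Add(49, Mul(-1, Mul(-54, 0))) = Add(49, Mul(-1, 0)) = Add(49, 0) = 49)
Mul(d, Add(153, k)) = Mul(-103, Add(153, 49)) = Mul(-103, 202) = -20806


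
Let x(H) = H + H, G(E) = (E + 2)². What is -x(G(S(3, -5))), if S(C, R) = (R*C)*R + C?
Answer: -12800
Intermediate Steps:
S(C, R) = C + C*R² (S(C, R) = (C*R)*R + C = C*R² + C = C + C*R²)
G(E) = (2 + E)²
x(H) = 2*H
-x(G(S(3, -5))) = -2*(2 + 3*(1 + (-5)²))² = -2*(2 + 3*(1 + 25))² = -2*(2 + 3*26)² = -2*(2 + 78)² = -2*80² = -2*6400 = -1*12800 = -12800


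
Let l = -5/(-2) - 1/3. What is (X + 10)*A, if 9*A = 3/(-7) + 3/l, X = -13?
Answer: -29/91 ≈ -0.31868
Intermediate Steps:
l = 13/6 (l = -5*(-½) - 1*⅓ = 5/2 - ⅓ = 13/6 ≈ 2.1667)
A = 29/273 (A = (3/(-7) + 3/(13/6))/9 = (3*(-⅐) + 3*(6/13))/9 = (-3/7 + 18/13)/9 = (⅑)*(87/91) = 29/273 ≈ 0.10623)
(X + 10)*A = (-13 + 10)*(29/273) = -3*29/273 = -29/91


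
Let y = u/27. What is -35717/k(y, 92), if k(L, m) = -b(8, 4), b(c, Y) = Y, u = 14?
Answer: 35717/4 ≈ 8929.3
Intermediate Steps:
y = 14/27 ≈ 0.51852
k(L, m) = -4 (k(L, m) = -1*4 = -4)
-35717/k(y, 92) = -35717/(-4) = -35717*(-¼) = 35717/4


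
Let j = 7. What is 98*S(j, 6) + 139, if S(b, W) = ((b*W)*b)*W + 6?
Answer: 173599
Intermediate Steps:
S(b, W) = 6 + W**2*b**2 (S(b, W) = ((W*b)*b)*W + 6 = (W*b**2)*W + 6 = W**2*b**2 + 6 = 6 + W**2*b**2)
98*S(j, 6) + 139 = 98*(6 + 6**2*7**2) + 139 = 98*(6 + 36*49) + 139 = 98*(6 + 1764) + 139 = 98*1770 + 139 = 173460 + 139 = 173599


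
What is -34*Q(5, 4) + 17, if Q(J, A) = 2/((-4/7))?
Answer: 136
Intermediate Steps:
Q(J, A) = -7/2 (Q(J, A) = 2/((-4*⅐)) = 2/(-4/7) = 2*(-7/4) = -7/2)
-34*Q(5, 4) + 17 = -34*(-7/2) + 17 = 119 + 17 = 136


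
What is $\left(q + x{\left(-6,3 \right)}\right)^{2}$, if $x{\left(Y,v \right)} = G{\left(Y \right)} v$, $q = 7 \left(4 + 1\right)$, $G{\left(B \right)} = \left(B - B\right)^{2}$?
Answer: $1225$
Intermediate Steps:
$G{\left(B \right)} = 0$ ($G{\left(B \right)} = 0^{2} = 0$)
$q = 35$ ($q = 7 \cdot 5 = 35$)
$x{\left(Y,v \right)} = 0$ ($x{\left(Y,v \right)} = 0 v = 0$)
$\left(q + x{\left(-6,3 \right)}\right)^{2} = \left(35 + 0\right)^{2} = 35^{2} = 1225$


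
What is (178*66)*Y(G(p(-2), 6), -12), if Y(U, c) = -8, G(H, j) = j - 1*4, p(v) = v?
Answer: -93984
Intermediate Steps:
G(H, j) = -4 + j (G(H, j) = j - 4 = -4 + j)
(178*66)*Y(G(p(-2), 6), -12) = (178*66)*(-8) = 11748*(-8) = -93984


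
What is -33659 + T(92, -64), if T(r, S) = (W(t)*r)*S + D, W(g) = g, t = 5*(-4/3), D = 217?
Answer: 17434/3 ≈ 5811.3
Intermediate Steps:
t = -20/3 (t = 5*(-4*⅓) = 5*(-4/3) = -20/3 ≈ -6.6667)
T(r, S) = 217 - 20*S*r/3 (T(r, S) = (-20*r/3)*S + 217 = -20*S*r/3 + 217 = 217 - 20*S*r/3)
-33659 + T(92, -64) = -33659 + (217 - 20/3*(-64)*92) = -33659 + (217 + 117760/3) = -33659 + 118411/3 = 17434/3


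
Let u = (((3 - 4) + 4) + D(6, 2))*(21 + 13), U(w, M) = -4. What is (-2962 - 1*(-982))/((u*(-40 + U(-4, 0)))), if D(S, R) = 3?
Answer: 15/68 ≈ 0.22059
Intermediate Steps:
u = 204 (u = (((3 - 4) + 4) + 3)*(21 + 13) = ((-1 + 4) + 3)*34 = (3 + 3)*34 = 6*34 = 204)
(-2962 - 1*(-982))/((u*(-40 + U(-4, 0)))) = (-2962 - 1*(-982))/((204*(-40 - 4))) = (-2962 + 982)/((204*(-44))) = -1980/(-8976) = -1980*(-1/8976) = 15/68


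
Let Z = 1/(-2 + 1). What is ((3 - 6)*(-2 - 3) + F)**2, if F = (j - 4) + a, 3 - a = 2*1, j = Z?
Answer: 121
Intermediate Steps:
Z = -1 (Z = 1/(-1) = -1)
j = -1
a = 1 (a = 3 - 2 = 1)
F = -4 (F = (-1 - 4) + 1 = -5 + 1 = -4)
((3 - 6)*(-2 - 3) + F)**2 = ((3 - 6)*(-2 - 3) - 4)**2 = (-3*(-5) - 4)**2 = (15 - 4)**2 = 11**2 = 121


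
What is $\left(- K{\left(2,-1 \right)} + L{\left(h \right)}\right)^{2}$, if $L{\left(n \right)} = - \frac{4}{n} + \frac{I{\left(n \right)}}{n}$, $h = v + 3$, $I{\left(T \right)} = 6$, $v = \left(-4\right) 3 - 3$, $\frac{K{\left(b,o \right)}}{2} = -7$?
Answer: $\frac{6889}{36} \approx 191.36$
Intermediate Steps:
$K{\left(b,o \right)} = -14$ ($K{\left(b,o \right)} = 2 \left(-7\right) = -14$)
$v = -15$ ($v = -12 - 3 = -15$)
$h = -12$ ($h = -15 + 3 = -12$)
$L{\left(n \right)} = \frac{2}{n}$ ($L{\left(n \right)} = - \frac{4}{n} + \frac{6}{n} = \frac{2}{n}$)
$\left(- K{\left(2,-1 \right)} + L{\left(h \right)}\right)^{2} = \left(\left(-1\right) \left(-14\right) + \frac{2}{-12}\right)^{2} = \left(14 + 2 \left(- \frac{1}{12}\right)\right)^{2} = \left(14 - \frac{1}{6}\right)^{2} = \left(\frac{83}{6}\right)^{2} = \frac{6889}{36}$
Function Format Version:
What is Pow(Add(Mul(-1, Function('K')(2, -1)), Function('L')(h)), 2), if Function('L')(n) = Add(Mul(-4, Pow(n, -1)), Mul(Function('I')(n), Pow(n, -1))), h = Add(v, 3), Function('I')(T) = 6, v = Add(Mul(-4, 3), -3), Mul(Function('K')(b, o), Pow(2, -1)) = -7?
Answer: Rational(6889, 36) ≈ 191.36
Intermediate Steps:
Function('K')(b, o) = -14 (Function('K')(b, o) = Mul(2, -7) = -14)
v = -15 (v = Add(-12, -3) = -15)
h = -12 (h = Add(-15, 3) = -12)
Function('L')(n) = Mul(2, Pow(n, -1)) (Function('L')(n) = Add(Mul(-4, Pow(n, -1)), Mul(6, Pow(n, -1))) = Mul(2, Pow(n, -1)))
Pow(Add(Mul(-1, Function('K')(2, -1)), Function('L')(h)), 2) = Pow(Add(Mul(-1, -14), Mul(2, Pow(-12, -1))), 2) = Pow(Add(14, Mul(2, Rational(-1, 12))), 2) = Pow(Add(14, Rational(-1, 6)), 2) = Pow(Rational(83, 6), 2) = Rational(6889, 36)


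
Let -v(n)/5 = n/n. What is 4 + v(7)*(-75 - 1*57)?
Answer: 664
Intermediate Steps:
v(n) = -5 (v(n) = -5*n/n = -5*1 = -5)
4 + v(7)*(-75 - 1*57) = 4 - 5*(-75 - 1*57) = 4 - 5*(-75 - 57) = 4 - 5*(-132) = 4 + 660 = 664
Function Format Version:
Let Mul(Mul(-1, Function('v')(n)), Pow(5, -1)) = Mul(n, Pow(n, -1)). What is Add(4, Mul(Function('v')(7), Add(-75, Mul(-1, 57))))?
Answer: 664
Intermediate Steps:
Function('v')(n) = -5 (Function('v')(n) = Mul(-5, Mul(n, Pow(n, -1))) = Mul(-5, 1) = -5)
Add(4, Mul(Function('v')(7), Add(-75, Mul(-1, 57)))) = Add(4, Mul(-5, Add(-75, Mul(-1, 57)))) = Add(4, Mul(-5, Add(-75, -57))) = Add(4, Mul(-5, -132)) = Add(4, 660) = 664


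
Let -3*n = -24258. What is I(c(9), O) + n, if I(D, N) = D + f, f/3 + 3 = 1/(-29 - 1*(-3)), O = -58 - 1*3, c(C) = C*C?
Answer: 212105/26 ≈ 8157.9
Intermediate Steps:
c(C) = C²
n = 8086 (n = -⅓*(-24258) = 8086)
O = -61 (O = -58 - 3 = -61)
f = -237/26 (f = -9 + 3/(-29 - 1*(-3)) = -9 + 3/(-29 + 3) = -9 + 3/(-26) = -9 + 3*(-1/26) = -9 - 3/26 = -237/26 ≈ -9.1154)
I(D, N) = -237/26 + D (I(D, N) = D - 237/26 = -237/26 + D)
I(c(9), O) + n = (-237/26 + 9²) + 8086 = (-237/26 + 81) + 8086 = 1869/26 + 8086 = 212105/26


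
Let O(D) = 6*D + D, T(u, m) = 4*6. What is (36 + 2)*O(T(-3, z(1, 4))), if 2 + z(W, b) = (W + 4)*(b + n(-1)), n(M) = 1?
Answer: 6384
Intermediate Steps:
z(W, b) = -2 + (1 + b)*(4 + W) (z(W, b) = -2 + (W + 4)*(b + 1) = -2 + (4 + W)*(1 + b) = -2 + (1 + b)*(4 + W))
T(u, m) = 24
O(D) = 7*D
(36 + 2)*O(T(-3, z(1, 4))) = (36 + 2)*(7*24) = 38*168 = 6384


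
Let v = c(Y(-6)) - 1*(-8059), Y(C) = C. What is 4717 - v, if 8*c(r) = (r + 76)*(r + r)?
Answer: -3237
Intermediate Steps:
c(r) = r*(76 + r)/4 (c(r) = ((r + 76)*(r + r))/8 = ((76 + r)*(2*r))/8 = (2*r*(76 + r))/8 = r*(76 + r)/4)
v = 7954 (v = (1/4)*(-6)*(76 - 6) - 1*(-8059) = (1/4)*(-6)*70 + 8059 = -105 + 8059 = 7954)
4717 - v = 4717 - 1*7954 = 4717 - 7954 = -3237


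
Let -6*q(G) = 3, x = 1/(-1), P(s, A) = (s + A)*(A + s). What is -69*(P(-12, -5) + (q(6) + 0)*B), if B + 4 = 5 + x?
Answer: -19941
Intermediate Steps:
P(s, A) = (A + s)**2 (P(s, A) = (A + s)*(A + s) = (A + s)**2)
x = -1 (x = 1*(-1) = -1)
q(G) = -1/2 (q(G) = -1/6*3 = -1/2)
B = 0 (B = -4 + (5 - 1) = -4 + 4 = 0)
-69*(P(-12, -5) + (q(6) + 0)*B) = -69*((-5 - 12)**2 + (-1/2 + 0)*0) = -69*((-17)**2 - 1/2*0) = -69*(289 + 0) = -69*289 = -19941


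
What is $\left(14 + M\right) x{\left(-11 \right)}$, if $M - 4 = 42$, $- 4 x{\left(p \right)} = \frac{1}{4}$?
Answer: $- \frac{15}{4} \approx -3.75$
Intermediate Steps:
$x{\left(p \right)} = - \frac{1}{16}$ ($x{\left(p \right)} = - \frac{1}{4 \cdot 4} = \left(- \frac{1}{4}\right) \frac{1}{4} = - \frac{1}{16}$)
$M = 46$ ($M = 4 + 42 = 46$)
$\left(14 + M\right) x{\left(-11 \right)} = \left(14 + 46\right) \left(- \frac{1}{16}\right) = 60 \left(- \frac{1}{16}\right) = - \frac{15}{4}$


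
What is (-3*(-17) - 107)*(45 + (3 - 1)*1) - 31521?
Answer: -34153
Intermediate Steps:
(-3*(-17) - 107)*(45 + (3 - 1)*1) - 31521 = (51 - 107)*(45 + 2*1) - 31521 = -56*(45 + 2) - 31521 = -56*47 - 31521 = -2632 - 31521 = -34153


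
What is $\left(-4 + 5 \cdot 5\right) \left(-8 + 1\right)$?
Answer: $-147$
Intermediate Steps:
$\left(-4 + 5 \cdot 5\right) \left(-8 + 1\right) = \left(-4 + 25\right) \left(-7\right) = 21 \left(-7\right) = -147$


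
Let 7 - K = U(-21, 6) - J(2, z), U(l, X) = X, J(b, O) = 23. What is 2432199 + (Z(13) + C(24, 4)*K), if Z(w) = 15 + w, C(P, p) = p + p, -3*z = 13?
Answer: 2432419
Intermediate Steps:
z = -13/3 (z = -1/3*13 = -13/3 ≈ -4.3333)
K = 24 (K = 7 - (6 - 1*23) = 7 - (6 - 23) = 7 - 1*(-17) = 7 + 17 = 24)
C(P, p) = 2*p
2432199 + (Z(13) + C(24, 4)*K) = 2432199 + ((15 + 13) + (2*4)*24) = 2432199 + (28 + 8*24) = 2432199 + (28 + 192) = 2432199 + 220 = 2432419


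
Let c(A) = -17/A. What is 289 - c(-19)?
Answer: 5474/19 ≈ 288.11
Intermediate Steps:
289 - c(-19) = 289 - (-17)/(-19) = 289 - (-17)*(-1)/19 = 289 - 1*17/19 = 289 - 17/19 = 5474/19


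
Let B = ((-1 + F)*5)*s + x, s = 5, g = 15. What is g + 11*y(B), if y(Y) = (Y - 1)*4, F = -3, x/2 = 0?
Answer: -4429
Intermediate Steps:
x = 0 (x = 2*0 = 0)
B = -100 (B = ((-1 - 3)*5)*5 + 0 = -4*5*5 + 0 = -20*5 + 0 = -100 + 0 = -100)
y(Y) = -4 + 4*Y (y(Y) = (-1 + Y)*4 = -4 + 4*Y)
g + 11*y(B) = 15 + 11*(-4 + 4*(-100)) = 15 + 11*(-4 - 400) = 15 + 11*(-404) = 15 - 4444 = -4429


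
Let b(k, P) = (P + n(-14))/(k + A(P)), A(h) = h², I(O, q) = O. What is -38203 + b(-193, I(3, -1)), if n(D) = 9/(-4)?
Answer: -28117411/736 ≈ -38203.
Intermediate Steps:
n(D) = -9/4 (n(D) = 9*(-¼) = -9/4)
b(k, P) = (-9/4 + P)/(k + P²) (b(k, P) = (P - 9/4)/(k + P²) = (-9/4 + P)/(k + P²))
-38203 + b(-193, I(3, -1)) = -38203 + (-9/4 + 3)/(-193 + 3²) = -38203 + (¾)/(-193 + 9) = -38203 + (¾)/(-184) = -38203 - 1/184*¾ = -38203 - 3/736 = -28117411/736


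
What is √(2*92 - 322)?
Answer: I*√138 ≈ 11.747*I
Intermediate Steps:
√(2*92 - 322) = √(184 - 322) = √(-138) = I*√138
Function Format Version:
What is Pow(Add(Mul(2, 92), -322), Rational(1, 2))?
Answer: Mul(I, Pow(138, Rational(1, 2))) ≈ Mul(11.747, I)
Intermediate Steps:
Pow(Add(Mul(2, 92), -322), Rational(1, 2)) = Pow(Add(184, -322), Rational(1, 2)) = Pow(-138, Rational(1, 2)) = Mul(I, Pow(138, Rational(1, 2)))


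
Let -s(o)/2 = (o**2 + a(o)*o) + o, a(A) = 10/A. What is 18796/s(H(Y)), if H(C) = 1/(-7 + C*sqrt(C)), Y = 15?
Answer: -1039883681468/1106758381 + 470839800*sqrt(15)/1106758381 ≈ -937.93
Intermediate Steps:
H(C) = 1/(-7 + C**(3/2))
s(o) = -20 - 2*o - 2*o**2 (s(o) = -2*((o**2 + (10/o)*o) + o) = -2*((o**2 + 10) + o) = -2*((10 + o**2) + o) = -2*(10 + o + o**2) = -20 - 2*o - 2*o**2)
18796/s(H(Y)) = 18796/(-20 - 2*(1 + 1/(-7 + 15**(3/2)))/(-7 + 15**(3/2))) = 18796/(-20 - 2*(1 + 1/(-7 + 15*sqrt(15)))/(-7 + 15*sqrt(15)))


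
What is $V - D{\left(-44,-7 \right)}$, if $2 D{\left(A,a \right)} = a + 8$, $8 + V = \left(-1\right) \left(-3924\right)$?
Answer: $\frac{7831}{2} \approx 3915.5$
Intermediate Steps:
$V = 3916$ ($V = -8 - -3924 = -8 + 3924 = 3916$)
$D{\left(A,a \right)} = 4 + \frac{a}{2}$ ($D{\left(A,a \right)} = \frac{a + 8}{2} = \frac{8 + a}{2} = 4 + \frac{a}{2}$)
$V - D{\left(-44,-7 \right)} = 3916 - \left(4 + \frac{1}{2} \left(-7\right)\right) = 3916 - \left(4 - \frac{7}{2}\right) = 3916 - \frac{1}{2} = \frac{7831}{2}$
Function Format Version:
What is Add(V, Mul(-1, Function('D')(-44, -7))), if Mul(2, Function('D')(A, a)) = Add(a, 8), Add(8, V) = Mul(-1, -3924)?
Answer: Rational(7831, 2) ≈ 3915.5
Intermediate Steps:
V = 3916 (V = Add(-8, Mul(-1, -3924)) = Add(-8, 3924) = 3916)
Function('D')(A, a) = Add(4, Mul(Rational(1, 2), a)) (Function('D')(A, a) = Mul(Rational(1, 2), Add(a, 8)) = Mul(Rational(1, 2), Add(8, a)) = Add(4, Mul(Rational(1, 2), a)))
Add(V, Mul(-1, Function('D')(-44, -7))) = Add(3916, Mul(-1, Add(4, Mul(Rational(1, 2), -7)))) = Add(3916, Mul(-1, Add(4, Rational(-7, 2)))) = Add(3916, Mul(-1, Rational(1, 2))) = Add(3916, Rational(-1, 2)) = Rational(7831, 2)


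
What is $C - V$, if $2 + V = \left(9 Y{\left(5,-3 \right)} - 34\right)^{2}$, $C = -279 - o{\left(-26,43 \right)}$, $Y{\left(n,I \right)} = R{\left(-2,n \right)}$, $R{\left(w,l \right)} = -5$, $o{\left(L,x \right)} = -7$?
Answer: $-6511$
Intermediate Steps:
$Y{\left(n,I \right)} = -5$
$C = -272$ ($C = -279 - -7 = -279 + 7 = -272$)
$V = 6239$ ($V = -2 + \left(9 \left(-5\right) - 34\right)^{2} = -2 + \left(-45 - 34\right)^{2} = -2 + \left(-79\right)^{2} = -2 + 6241 = 6239$)
$C - V = -272 - 6239 = -6511$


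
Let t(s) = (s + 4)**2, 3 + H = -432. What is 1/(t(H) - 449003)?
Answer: -1/263242 ≈ -3.7988e-6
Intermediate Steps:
H = -435 (H = -3 - 432 = -435)
t(s) = (4 + s)**2
1/(t(H) - 449003) = 1/((4 - 435)**2 - 449003) = 1/((-431)**2 - 449003) = 1/(185761 - 449003) = 1/(-263242) = -1/263242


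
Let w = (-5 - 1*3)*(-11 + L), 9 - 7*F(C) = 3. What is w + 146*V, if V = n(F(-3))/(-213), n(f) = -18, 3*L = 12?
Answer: 4852/71 ≈ 68.338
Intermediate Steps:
L = 4 (L = (⅓)*12 = 4)
F(C) = 6/7 (F(C) = 9/7 - ⅐*3 = 9/7 - 3/7 = 6/7)
w = 56 (w = (-5 - 1*3)*(-11 + 4) = (-5 - 3)*(-7) = -8*(-7) = 56)
V = 6/71 (V = -18/(-213) = -18*(-1/213) = 6/71 ≈ 0.084507)
w + 146*V = 56 + 146*(6/71) = 56 + 876/71 = 4852/71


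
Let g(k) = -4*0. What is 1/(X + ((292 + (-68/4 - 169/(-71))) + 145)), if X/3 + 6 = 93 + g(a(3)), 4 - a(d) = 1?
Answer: 71/48520 ≈ 0.0014633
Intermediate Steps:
a(d) = 3 (a(d) = 4 - 1*1 = 4 - 1 = 3)
g(k) = 0
X = 261 (X = -18 + 3*(93 + 0) = -18 + 3*93 = -18 + 279 = 261)
1/(X + ((292 + (-68/4 - 169/(-71))) + 145)) = 1/(261 + ((292 + (-68/4 - 169/(-71))) + 145)) = 1/(261 + ((292 + (-68*¼ - 169*(-1/71))) + 145)) = 1/(261 + ((292 + (-17 + 169/71)) + 145)) = 1/(261 + ((292 - 1038/71) + 145)) = 1/(261 + (19694/71 + 145)) = 1/(261 + 29989/71) = 1/(48520/71) = 71/48520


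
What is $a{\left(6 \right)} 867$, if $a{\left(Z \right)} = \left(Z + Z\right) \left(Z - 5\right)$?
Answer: $10404$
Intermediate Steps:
$a{\left(Z \right)} = 2 Z \left(-5 + Z\right)$
$a{\left(6 \right)} 867 = 2 \cdot 6 \left(-5 + 6\right) 867 = 2 \cdot 6 \cdot 1 \cdot 867 = 12 \cdot 867 = 10404$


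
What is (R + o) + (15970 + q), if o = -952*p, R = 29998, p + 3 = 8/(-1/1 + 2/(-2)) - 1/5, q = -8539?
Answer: 221417/5 ≈ 44283.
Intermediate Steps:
p = -36/5 (p = -3 + (8/(-1/1 + 2/(-2)) - 1/5) = -3 + (8/(-1*1 + 2*(-1/2)) - 1*1/5) = -3 + (8/(-1 - 1) - 1/5) = -3 + (8/(-2) - 1/5) = -3 + (8*(-1/2) - 1/5) = -3 + (-4 - 1/5) = -3 - 21/5 = -36/5 ≈ -7.2000)
o = 34272/5 (o = -952*(-36/5) = 34272/5 ≈ 6854.4)
(R + o) + (15970 + q) = (29998 + 34272/5) + (15970 - 8539) = 184262/5 + 7431 = 221417/5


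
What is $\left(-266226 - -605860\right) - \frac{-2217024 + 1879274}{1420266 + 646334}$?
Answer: $\frac{14037759243}{41332} \approx 3.3963 \cdot 10^{5}$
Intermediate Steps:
$\left(-266226 - -605860\right) - \frac{-2217024 + 1879274}{1420266 + 646334} = \left(-266226 + 605860\right) - - \frac{337750}{2066600} = 339634 - \left(-337750\right) \frac{1}{2066600} = 339634 - - \frac{6755}{41332} = 339634 + \frac{6755}{41332} = \frac{14037759243}{41332}$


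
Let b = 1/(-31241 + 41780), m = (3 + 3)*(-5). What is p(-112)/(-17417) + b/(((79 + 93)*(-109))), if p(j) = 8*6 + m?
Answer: -3556550513/3441340940724 ≈ -0.0010335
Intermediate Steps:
m = -30 (m = 6*(-5) = -30)
p(j) = 18 (p(j) = 8*6 - 30 = 48 - 30 = 18)
b = 1/10539 ≈ 9.4886e-5
p(-112)/(-17417) + b/(((79 + 93)*(-109))) = 18/(-17417) + 1/(10539*(((79 + 93)*(-109)))) = 18*(-1/17417) + 1/(10539*((172*(-109)))) = -18/17417 + (1/10539)/(-18748) = -18/17417 + (1/10539)*(-1/18748) = -18/17417 - 1/197585172 = -3556550513/3441340940724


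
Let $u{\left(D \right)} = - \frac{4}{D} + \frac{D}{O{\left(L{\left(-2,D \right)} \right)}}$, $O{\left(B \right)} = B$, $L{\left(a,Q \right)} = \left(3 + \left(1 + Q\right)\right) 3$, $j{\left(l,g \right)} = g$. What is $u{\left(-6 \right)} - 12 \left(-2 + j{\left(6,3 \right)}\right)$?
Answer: $- \frac{31}{3} \approx -10.333$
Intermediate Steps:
$L{\left(a,Q \right)} = 12 + 3 Q$ ($L{\left(a,Q \right)} = \left(4 + Q\right) 3 = 12 + 3 Q$)
$u{\left(D \right)} = - \frac{4}{D} + \frac{D}{12 + 3 D}$
$u{\left(-6 \right)} - 12 \left(-2 + j{\left(6,3 \right)}\right) = \frac{-48 + \left(-6\right)^{2} - -72}{3 \left(-6\right) \left(4 - 6\right)} - 12 \left(-2 + 3\right) = \frac{1}{3} \left(- \frac{1}{6}\right) \frac{1}{-2} \left(-48 + 36 + 72\right) - 12 \cdot 1 = \frac{1}{3} \left(- \frac{1}{6}\right) \left(- \frac{1}{2}\right) 60 - 12 = \frac{5}{3} - 12 = - \frac{31}{3}$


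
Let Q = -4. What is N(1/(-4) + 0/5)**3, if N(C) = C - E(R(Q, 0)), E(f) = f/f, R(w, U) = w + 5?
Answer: -125/64 ≈ -1.9531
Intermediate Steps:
R(w, U) = 5 + w
E(f) = 1
N(C) = -1 + C (N(C) = C - 1*1 = C - 1 = -1 + C)
N(1/(-4) + 0/5)**3 = (-1 + (1/(-4) + 0/5))**3 = (-1 + (1*(-1/4) + 0*(1/5)))**3 = (-1 + (-1/4 + 0))**3 = (-1 - 1/4)**3 = (-5/4)**3 = -125/64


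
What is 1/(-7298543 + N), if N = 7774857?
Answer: 1/476314 ≈ 2.0995e-6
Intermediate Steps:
1/(-7298543 + N) = 1/(-7298543 + 7774857) = 1/476314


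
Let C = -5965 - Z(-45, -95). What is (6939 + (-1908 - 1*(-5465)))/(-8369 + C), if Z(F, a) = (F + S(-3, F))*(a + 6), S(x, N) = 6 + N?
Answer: -5248/10905 ≈ -0.48125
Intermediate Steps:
Z(F, a) = (6 + a)*(6 + 2*F) (Z(F, a) = (F + (6 + F))*(a + 6) = (6 + 2*F)*(6 + a) = (6 + a)*(6 + 2*F))
C = -13441 (C = -5965 - (36 + 12*(-45) - 45*(-95) - 95*(6 - 45)) = -5965 - (36 - 540 + 4275 - 95*(-39)) = -5965 - (36 - 540 + 4275 + 3705) = -5965 - 1*7476 = -5965 - 7476 = -13441)
(6939 + (-1908 - 1*(-5465)))/(-8369 + C) = (6939 + (-1908 - 1*(-5465)))/(-8369 - 13441) = (6939 + (-1908 + 5465))/(-21810) = (6939 + 3557)*(-1/21810) = 10496*(-1/21810) = -5248/10905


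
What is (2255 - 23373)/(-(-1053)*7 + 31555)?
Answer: -10559/19463 ≈ -0.54252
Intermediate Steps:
(2255 - 23373)/(-(-1053)*7 + 31555) = -21118/(-1*(-7371) + 31555) = -21118/(7371 + 31555) = -21118/38926 = -21118*1/38926 = -10559/19463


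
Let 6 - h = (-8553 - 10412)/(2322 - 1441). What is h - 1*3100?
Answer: -2706849/881 ≈ -3072.5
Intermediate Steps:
h = 24251/881 (h = 6 - (-8553 - 10412)/(2322 - 1441) = 6 - (-18965)/881 = 6 - 1*(-18965/881) = 6 + 18965/881 = 24251/881 ≈ 27.527)
h - 1*3100 = 24251/881 - 1*3100 = 24251/881 - 3100 = -2706849/881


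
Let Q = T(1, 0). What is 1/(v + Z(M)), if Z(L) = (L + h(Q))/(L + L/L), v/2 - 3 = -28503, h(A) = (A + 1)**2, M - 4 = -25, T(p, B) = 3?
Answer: -4/227999 ≈ -1.7544e-5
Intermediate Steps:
Q = 3
M = -21 (M = 4 - 25 = -21)
h(A) = (1 + A)**2
v = -57000 (v = 6 + 2*(-28503) = 6 - 57006 = -57000)
Z(L) = (16 + L)/(1 + L) (Z(L) = (L + (1 + 3)**2)/(L + L/L) = (L + 4**2)/(L + 1) = (L + 16)/(1 + L) = (16 + L)/(1 + L))
1/(v + Z(M)) = 1/(-57000 + (16 - 21)/(1 - 21)) = 1/(-57000 - 5/(-20)) = 1/(-57000 - 1/20*(-5)) = 1/(-57000 + 1/4) = 1/(-227999/4) = -4/227999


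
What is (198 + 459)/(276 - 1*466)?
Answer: -657/190 ≈ -3.4579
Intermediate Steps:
(198 + 459)/(276 - 1*466) = 657/(276 - 466) = 657/(-190) = 657*(-1/190) = -657/190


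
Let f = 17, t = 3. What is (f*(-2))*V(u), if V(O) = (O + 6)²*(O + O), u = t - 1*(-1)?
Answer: -27200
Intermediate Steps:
u = 4 (u = 3 - 1*(-1) = 3 + 1 = 4)
V(O) = 2*O*(6 + O)² (V(O) = (6 + O)²*(2*O) = 2*O*(6 + O)²)
(f*(-2))*V(u) = (17*(-2))*(2*4*(6 + 4)²) = -68*4*10² = -68*4*100 = -34*800 = -27200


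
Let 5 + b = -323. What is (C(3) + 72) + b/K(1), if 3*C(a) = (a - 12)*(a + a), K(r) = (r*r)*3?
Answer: -166/3 ≈ -55.333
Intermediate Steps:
b = -328 (b = -5 - 323 = -328)
K(r) = 3*r² (K(r) = r²*3 = 3*r²)
C(a) = 2*a*(-12 + a)/3 (C(a) = ((a - 12)*(a + a))/3 = ((-12 + a)*(2*a))/3 = (2*a*(-12 + a))/3 = 2*a*(-12 + a)/3)
(C(3) + 72) + b/K(1) = ((⅔)*3*(-12 + 3) + 72) - 328/(3*1²) = ((⅔)*3*(-9) + 72) - 328/(3*1) = (-18 + 72) - 328/3 = 54 - 328*⅓ = 54 - 328/3 = -166/3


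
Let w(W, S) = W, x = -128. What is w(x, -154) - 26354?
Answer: -26482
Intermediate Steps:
w(x, -154) - 26354 = -128 - 26354 = -26482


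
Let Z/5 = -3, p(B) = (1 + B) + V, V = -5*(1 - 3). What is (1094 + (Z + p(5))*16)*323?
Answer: 358530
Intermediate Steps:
V = 10 (V = -5*(-2) = 10)
p(B) = 11 + B (p(B) = (1 + B) + 10 = 11 + B)
Z = -15 (Z = 5*(-3) = -15)
(1094 + (Z + p(5))*16)*323 = (1094 + (-15 + (11 + 5))*16)*323 = (1094 + (-15 + 16)*16)*323 = (1094 + 1*16)*323 = (1094 + 16)*323 = 1110*323 = 358530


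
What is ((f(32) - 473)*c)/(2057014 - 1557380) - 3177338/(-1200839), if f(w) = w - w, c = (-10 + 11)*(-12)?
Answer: 797161028228/299989996463 ≈ 2.6573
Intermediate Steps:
c = -12 (c = 1*(-12) = -12)
f(w) = 0
((f(32) - 473)*c)/(2057014 - 1557380) - 3177338/(-1200839) = ((0 - 473)*(-12))/(2057014 - 1557380) - 3177338/(-1200839) = -473*(-12)/499634 - 3177338*(-1/1200839) = 5676*(1/499634) + 3177338/1200839 = 2838/249817 + 3177338/1200839 = 797161028228/299989996463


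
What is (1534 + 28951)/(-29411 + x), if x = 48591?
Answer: 871/548 ≈ 1.5894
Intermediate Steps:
(1534 + 28951)/(-29411 + x) = (1534 + 28951)/(-29411 + 48591) = 30485/19180 = 30485*(1/19180) = 871/548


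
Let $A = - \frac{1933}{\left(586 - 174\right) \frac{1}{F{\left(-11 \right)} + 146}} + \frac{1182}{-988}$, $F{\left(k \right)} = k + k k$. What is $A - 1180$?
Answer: $- \frac{121215361}{50882} \approx -2382.3$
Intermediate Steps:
$F{\left(k \right)} = k + k^{2}$
$A = - \frac{61174601}{50882}$ ($A = - \frac{1933}{\left(586 - 174\right) \frac{1}{- 11 \left(1 - 11\right) + 146}} + \frac{1182}{-988} = - \frac{1933}{412 \frac{1}{\left(-11\right) \left(-10\right) + 146}} + 1182 \left(- \frac{1}{988}\right) = - \frac{1933}{412 \frac{1}{110 + 146}} - \frac{591}{494} = - \frac{1933}{412 \cdot \frac{1}{256}} - \frac{591}{494} = - \frac{1933}{\frac{103}{64}} - \frac{591}{494} = \left(-1933\right) \frac{64}{103} - \frac{591}{494} = - \frac{123712}{103} - \frac{591}{494} = - \frac{61174601}{50882} \approx -1202.3$)
$A - 1180 = - \frac{61174601}{50882} - 1180 = - \frac{121215361}{50882}$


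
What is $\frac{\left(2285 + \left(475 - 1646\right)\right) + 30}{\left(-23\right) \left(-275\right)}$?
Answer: $\frac{104}{575} \approx 0.18087$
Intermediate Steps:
$\frac{\left(2285 + \left(475 - 1646\right)\right) + 30}{\left(-23\right) \left(-275\right)} = \frac{\left(2285 - 1171\right) + 30}{6325} = \left(1114 + 30\right) \frac{1}{6325} = 1144 \cdot \frac{1}{6325} = \frac{104}{575}$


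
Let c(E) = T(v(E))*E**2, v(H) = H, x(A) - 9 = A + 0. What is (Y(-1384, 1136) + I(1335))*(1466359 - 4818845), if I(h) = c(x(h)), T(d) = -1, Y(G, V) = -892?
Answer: 6058706568808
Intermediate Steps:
x(A) = 9 + A (x(A) = 9 + (A + 0) = 9 + A)
c(E) = -E**2
I(h) = -(9 + h)**2
(Y(-1384, 1136) + I(1335))*(1466359 - 4818845) = (-892 - (9 + 1335)**2)*(1466359 - 4818845) = (-892 - 1*1344**2)*(-3352486) = (-892 - 1*1806336)*(-3352486) = (-892 - 1806336)*(-3352486) = -1807228*(-3352486) = 6058706568808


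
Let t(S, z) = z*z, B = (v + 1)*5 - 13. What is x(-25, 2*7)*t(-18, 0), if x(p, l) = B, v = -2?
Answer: 0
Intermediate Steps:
B = -18 (B = (-2 + 1)*5 - 13 = -1*5 - 13 = -5 - 13 = -18)
x(p, l) = -18
t(S, z) = z²
x(-25, 2*7)*t(-18, 0) = -18*0² = -18*0 = 0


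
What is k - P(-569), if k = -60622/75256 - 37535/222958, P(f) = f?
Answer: 2382717177569/4194731812 ≈ 568.03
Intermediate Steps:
k = -4085223459/4194731812 (k = -60622*1/75256 - 37535*1/222958 = -30311/37628 - 37535/222958 = -4085223459/4194731812 ≈ -0.97389)
k - P(-569) = -4085223459/4194731812 - 1*(-569) = -4085223459/4194731812 + 569 = 2382717177569/4194731812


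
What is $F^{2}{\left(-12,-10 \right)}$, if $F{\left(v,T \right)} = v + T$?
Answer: $484$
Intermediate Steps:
$F{\left(v,T \right)} = T + v$
$F^{2}{\left(-12,-10 \right)} = \left(-10 - 12\right)^{2} = \left(-22\right)^{2} = 484$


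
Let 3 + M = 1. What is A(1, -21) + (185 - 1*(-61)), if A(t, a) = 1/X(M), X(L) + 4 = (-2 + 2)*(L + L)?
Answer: 983/4 ≈ 245.75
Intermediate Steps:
M = -2 (M = -3 + 1 = -2)
X(L) = -4 (X(L) = -4 + (-2 + 2)*(L + L) = -4 + 0*(2*L) = -4 + 0 = -4)
A(t, a) = -¼ (A(t, a) = 1/(-4) = -¼)
A(1, -21) + (185 - 1*(-61)) = -¼ + (185 - 1*(-61)) = -¼ + (185 + 61) = -¼ + 246 = 983/4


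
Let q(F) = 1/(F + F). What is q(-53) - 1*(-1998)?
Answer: 211787/106 ≈ 1998.0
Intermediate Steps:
q(F) = 1/(2*F)
q(-53) - 1*(-1998) = (½)/(-53) - 1*(-1998) = (½)*(-1/53) + 1998 = -1/106 + 1998 = 211787/106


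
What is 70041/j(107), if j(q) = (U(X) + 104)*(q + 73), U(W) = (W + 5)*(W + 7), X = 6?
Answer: 23347/14820 ≈ 1.5754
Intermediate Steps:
U(W) = (5 + W)*(7 + W)
j(q) = 18031 + 247*q (j(q) = ((35 + 6**2 + 12*6) + 104)*(q + 73) = ((35 + 36 + 72) + 104)*(73 + q) = (143 + 104)*(73 + q) = 247*(73 + q) = 18031 + 247*q)
70041/j(107) = 70041/(18031 + 247*107) = 70041/(18031 + 26429) = 70041/44460 = 70041*(1/44460) = 23347/14820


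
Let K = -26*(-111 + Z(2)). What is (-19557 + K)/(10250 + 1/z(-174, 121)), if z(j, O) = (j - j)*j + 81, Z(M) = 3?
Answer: -1356669/830251 ≈ -1.6340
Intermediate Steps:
z(j, O) = 81 (z(j, O) = 0*j + 81 = 0 + 81 = 81)
K = 2808 (K = -26*(-111 + 3) = -26*(-108) = 2808)
(-19557 + K)/(10250 + 1/z(-174, 121)) = (-19557 + 2808)/(10250 + 1/81) = -16749/(10250 + 1/81) = -16749/830251/81 = -16749*81/830251 = -1356669/830251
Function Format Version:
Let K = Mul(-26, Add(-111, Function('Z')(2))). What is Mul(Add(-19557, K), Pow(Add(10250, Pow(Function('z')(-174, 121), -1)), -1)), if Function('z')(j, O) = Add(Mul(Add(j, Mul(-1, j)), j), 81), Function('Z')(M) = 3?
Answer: Rational(-1356669, 830251) ≈ -1.6340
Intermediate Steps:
Function('z')(j, O) = 81 (Function('z')(j, O) = Add(Mul(0, j), 81) = Add(0, 81) = 81)
K = 2808 (K = Mul(-26, Add(-111, 3)) = Mul(-26, -108) = 2808)
Mul(Add(-19557, K), Pow(Add(10250, Pow(Function('z')(-174, 121), -1)), -1)) = Mul(Add(-19557, 2808), Pow(Add(10250, Pow(81, -1)), -1)) = Mul(-16749, Pow(Add(10250, Rational(1, 81)), -1)) = Mul(-16749, Pow(Rational(830251, 81), -1)) = Mul(-16749, Rational(81, 830251)) = Rational(-1356669, 830251)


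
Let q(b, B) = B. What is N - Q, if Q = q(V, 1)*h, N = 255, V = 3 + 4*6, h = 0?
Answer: 255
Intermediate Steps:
V = 27 (V = 3 + 24 = 27)
Q = 0 (Q = 1*0 = 0)
N - Q = 255 - 1*0 = 255 + 0 = 255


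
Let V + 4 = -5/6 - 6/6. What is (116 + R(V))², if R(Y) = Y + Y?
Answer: 97969/9 ≈ 10885.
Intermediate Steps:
V = -35/6 (V = -4 + (-5/6 - 6/6) = -4 + (-5*⅙ - 6*⅙) = -4 + (-⅚ - 1) = -4 - 11/6 = -35/6 ≈ -5.8333)
R(Y) = 2*Y
(116 + R(V))² = (116 + 2*(-35/6))² = (116 - 35/3)² = (313/3)² = 97969/9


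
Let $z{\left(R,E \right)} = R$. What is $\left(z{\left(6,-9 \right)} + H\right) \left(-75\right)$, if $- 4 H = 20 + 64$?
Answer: $1125$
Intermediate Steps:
$H = -21$ ($H = - \frac{20 + 64}{4} = \left(- \frac{1}{4}\right) 84 = -21$)
$\left(z{\left(6,-9 \right)} + H\right) \left(-75\right) = \left(6 - 21\right) \left(-75\right) = \left(-15\right) \left(-75\right) = 1125$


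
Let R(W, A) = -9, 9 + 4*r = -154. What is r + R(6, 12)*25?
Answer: -1063/4 ≈ -265.75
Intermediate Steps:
r = -163/4 (r = -9/4 + (¼)*(-154) = -9/4 - 77/2 = -163/4 ≈ -40.750)
r + R(6, 12)*25 = -163/4 - 9*25 = -163/4 - 225 = -1063/4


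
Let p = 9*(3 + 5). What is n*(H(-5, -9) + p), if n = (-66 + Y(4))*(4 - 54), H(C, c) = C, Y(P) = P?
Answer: 207700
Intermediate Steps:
p = 72 (p = 9*8 = 72)
n = 3100 (n = (-66 + 4)*(4 - 54) = -62*(-50) = 3100)
n*(H(-5, -9) + p) = 3100*(-5 + 72) = 3100*67 = 207700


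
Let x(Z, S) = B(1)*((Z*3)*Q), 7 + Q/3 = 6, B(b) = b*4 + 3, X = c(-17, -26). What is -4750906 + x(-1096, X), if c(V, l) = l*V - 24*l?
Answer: -4681858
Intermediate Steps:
c(V, l) = -24*l + V*l (c(V, l) = V*l - 24*l = -24*l + V*l)
X = 1066 (X = -26*(-24 - 17) = -26*(-41) = 1066)
B(b) = 3 + 4*b (B(b) = 4*b + 3 = 3 + 4*b)
Q = -3 (Q = -21 + 3*6 = -21 + 18 = -3)
x(Z, S) = -63*Z (x(Z, S) = (3 + 4*1)*((Z*3)*(-3)) = (3 + 4)*((3*Z)*(-3)) = 7*(-9*Z) = -63*Z)
-4750906 + x(-1096, X) = -4750906 - 63*(-1096) = -4750906 + 69048 = -4681858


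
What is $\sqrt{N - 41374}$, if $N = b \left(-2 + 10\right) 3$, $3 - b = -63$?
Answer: $i \sqrt{39790} \approx 199.47 i$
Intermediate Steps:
$b = 66$ ($b = 3 - -63 = 3 + 63 = 66$)
$N = 1584$ ($N = 66 \left(-2 + 10\right) 3 = 66 \cdot 8 \cdot 3 = 66 \cdot 24 = 1584$)
$\sqrt{N - 41374} = \sqrt{1584 - 41374} = \sqrt{-39790} = i \sqrt{39790}$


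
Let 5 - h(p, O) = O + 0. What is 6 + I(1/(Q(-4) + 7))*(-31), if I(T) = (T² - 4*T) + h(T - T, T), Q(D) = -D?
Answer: -16355/121 ≈ -135.17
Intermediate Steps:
h(p, O) = 5 - O (h(p, O) = 5 - (O + 0) = 5 - O)
I(T) = 5 + T² - 5*T (I(T) = (T² - 4*T) + (5 - T) = 5 + T² - 5*T)
6 + I(1/(Q(-4) + 7))*(-31) = 6 + (5 + (1/(-1*(-4) + 7))² - 5/(-1*(-4) + 7))*(-31) = 6 + (5 + (1/(4 + 7))² - 5/(4 + 7))*(-31) = 6 + (5 + (1/11)² - 5/11)*(-31) = 6 + (5 + (1/11)² - 5*1/11)*(-31) = 6 + (5 + 1/121 - 5/11)*(-31) = 6 + (551/121)*(-31) = 6 - 17081/121 = -16355/121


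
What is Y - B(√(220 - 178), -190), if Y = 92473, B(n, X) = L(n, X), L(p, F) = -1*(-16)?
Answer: 92457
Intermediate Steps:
L(p, F) = 16
B(n, X) = 16
Y - B(√(220 - 178), -190) = 92473 - 1*16 = 92473 - 16 = 92457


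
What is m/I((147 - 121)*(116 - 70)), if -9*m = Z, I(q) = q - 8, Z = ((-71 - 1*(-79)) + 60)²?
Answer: -1156/2673 ≈ -0.43247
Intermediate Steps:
Z = 4624 (Z = ((-71 + 79) + 60)² = (8 + 60)² = 68² = 4624)
I(q) = -8 + q
m = -4624/9 (m = -⅑*4624 = -4624/9 ≈ -513.78)
m/I((147 - 121)*(116 - 70)) = -4624/(9*(-8 + (147 - 121)*(116 - 70))) = -4624/(9*(-8 + 26*46)) = -4624/(9*(-8 + 1196)) = -4624/9/1188 = -4624/9*1/1188 = -1156/2673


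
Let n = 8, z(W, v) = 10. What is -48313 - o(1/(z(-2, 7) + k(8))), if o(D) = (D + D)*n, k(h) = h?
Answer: -434825/9 ≈ -48314.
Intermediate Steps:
o(D) = 16*D (o(D) = (D + D)*8 = (2*D)*8 = 16*D)
-48313 - o(1/(z(-2, 7) + k(8))) = -48313 - 16/(10 + 8) = -48313 - 16/18 = -48313 - 1*8/9 = -48313 - 8/9 = -434825/9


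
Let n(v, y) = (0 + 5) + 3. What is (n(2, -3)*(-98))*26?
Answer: -20384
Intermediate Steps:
n(v, y) = 8 (n(v, y) = 5 + 3 = 8)
(n(2, -3)*(-98))*26 = (8*(-98))*26 = -784*26 = -20384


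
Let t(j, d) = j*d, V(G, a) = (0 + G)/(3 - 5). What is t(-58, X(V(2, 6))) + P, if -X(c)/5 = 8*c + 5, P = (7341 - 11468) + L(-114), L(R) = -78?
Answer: -5075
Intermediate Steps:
V(G, a) = -G/2 (V(G, a) = G/(-2) = G*(-½) = -G/2)
P = -4205 (P = (7341 - 11468) - 78 = -4127 - 78 = -4205)
X(c) = -25 - 40*c (X(c) = -5*(8*c + 5) = -5*(5 + 8*c) = -25 - 40*c)
t(j, d) = d*j
t(-58, X(V(2, 6))) + P = (-25 - (-20)*2)*(-58) - 4205 = (-25 - 40*(-1))*(-58) - 4205 = (-25 + 40)*(-58) - 4205 = 15*(-58) - 4205 = -870 - 4205 = -5075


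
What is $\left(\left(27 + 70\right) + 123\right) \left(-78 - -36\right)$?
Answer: $-9240$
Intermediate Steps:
$\left(\left(27 + 70\right) + 123\right) \left(-78 - -36\right) = \left(97 + 123\right) \left(-78 + 36\right) = 220 \left(-42\right) = -9240$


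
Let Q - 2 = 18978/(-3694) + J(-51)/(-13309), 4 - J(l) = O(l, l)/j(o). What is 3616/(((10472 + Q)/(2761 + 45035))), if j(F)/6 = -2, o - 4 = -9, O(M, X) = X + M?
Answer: 8496934891097856/514685371825 ≈ 16509.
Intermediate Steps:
O(M, X) = M + X
o = -5 (o = 4 - 9 = -5)
j(F) = -12 (j(F) = 6*(-2) = -12)
J(l) = 4 + l/6 (J(l) = 4 - (l + l)/(-12) = 4 - 2*l*(-1)/12 = 4 - (-1)*l/6 = 4 + l/6)
Q = -154234687/49163446 (Q = 2 + (18978/(-3694) + (4 + (1/6)*(-51))/(-13309)) = 2 + (18978*(-1/3694) + (4 - 17/2)*(-1/13309)) = 2 + (-9489/1847 - 9/2*(-1/13309)) = 2 + (-9489/1847 + 9/26618) = 2 - 252561579/49163446 = -154234687/49163446 ≈ -3.1372)
3616/(((10472 + Q)/(2761 + 45035))) = 3616/(((10472 - 154234687/49163446)/(2761 + 45035))) = 3616/(((514685371825/49163446)/47796)) = 3616/(((514685371825/49163446)*(1/47796))) = 3616/(514685371825/2349816065016) = 3616*(2349816065016/514685371825) = 8496934891097856/514685371825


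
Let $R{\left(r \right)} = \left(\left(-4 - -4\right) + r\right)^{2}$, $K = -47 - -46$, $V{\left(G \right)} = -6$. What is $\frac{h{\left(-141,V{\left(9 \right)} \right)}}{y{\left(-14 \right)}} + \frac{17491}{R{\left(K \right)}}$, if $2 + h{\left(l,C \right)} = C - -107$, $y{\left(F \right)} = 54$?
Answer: $\frac{104957}{6} \approx 17493.0$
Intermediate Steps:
$h{\left(l,C \right)} = 105 + C$ ($h{\left(l,C \right)} = -2 + \left(C - -107\right) = -2 + \left(C + 107\right) = -2 + \left(107 + C\right) = 105 + C$)
$K = -1$ ($K = -47 + 46 = -1$)
$R{\left(r \right)} = r^{2}$ ($R{\left(r \right)} = \left(\left(-4 + 4\right) + r\right)^{2} = \left(0 + r\right)^{2} = r^{2}$)
$\frac{h{\left(-141,V{\left(9 \right)} \right)}}{y{\left(-14 \right)}} + \frac{17491}{R{\left(K \right)}} = \frac{105 - 6}{54} + \frac{17491}{\left(-1\right)^{2}} = 99 \cdot \frac{1}{54} + \frac{17491}{1} = \frac{11}{6} + 17491 \cdot 1 = \frac{11}{6} + 17491 = \frac{104957}{6}$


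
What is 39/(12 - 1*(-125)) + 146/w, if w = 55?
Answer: 22147/7535 ≈ 2.9392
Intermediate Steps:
39/(12 - 1*(-125)) + 146/w = 39/(12 - 1*(-125)) + 146/55 = 39/(12 + 125) + 146*(1/55) = 39/137 + 146/55 = 22147/7535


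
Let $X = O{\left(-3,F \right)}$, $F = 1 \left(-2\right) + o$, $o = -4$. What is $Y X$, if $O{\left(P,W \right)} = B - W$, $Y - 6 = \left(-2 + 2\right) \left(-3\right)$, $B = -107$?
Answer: $-606$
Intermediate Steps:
$F = -6$ ($F = 1 \left(-2\right) - 4 = -2 - 4 = -6$)
$Y = 6$ ($Y = 6 + \left(-2 + 2\right) \left(-3\right) = 6 + 0 \left(-3\right) = 6 + 0 = 6$)
$O{\left(P,W \right)} = -107 - W$
$X = -101$ ($X = -107 - -6 = -107 + 6 = -101$)
$Y X = 6 \left(-101\right) = -606$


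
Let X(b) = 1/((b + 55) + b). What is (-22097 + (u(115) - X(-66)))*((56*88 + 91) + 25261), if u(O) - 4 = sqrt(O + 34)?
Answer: -51511124800/77 + 30280*sqrt(149) ≈ -6.6861e+8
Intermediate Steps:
u(O) = 4 + sqrt(34 + O) (u(O) = 4 + sqrt(O + 34) = 4 + sqrt(34 + O))
X(b) = 1/(55 + 2*b) (X(b) = 1/((55 + b) + b) = 1/(55 + 2*b))
(-22097 + (u(115) - X(-66)))*((56*88 + 91) + 25261) = (-22097 + ((4 + sqrt(34 + 115)) - 1/(55 + 2*(-66))))*((56*88 + 91) + 25261) = (-22097 + ((4 + sqrt(149)) - 1/(55 - 132)))*((4928 + 91) + 25261) = (-22097 + ((4 + sqrt(149)) - 1/(-77)))*(5019 + 25261) = (-22097 + ((4 + sqrt(149)) - 1*(-1/77)))*30280 = (-22097 + ((4 + sqrt(149)) + 1/77))*30280 = (-22097 + (309/77 + sqrt(149)))*30280 = (-1701160/77 + sqrt(149))*30280 = -51511124800/77 + 30280*sqrt(149)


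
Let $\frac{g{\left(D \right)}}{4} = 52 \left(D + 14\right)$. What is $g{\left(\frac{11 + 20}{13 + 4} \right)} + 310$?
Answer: $\frac{61222}{17} \approx 3601.3$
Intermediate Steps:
$g{\left(D \right)} = 2912 + 208 D$ ($g{\left(D \right)} = 4 \cdot 52 \left(D + 14\right) = 4 \cdot 52 \left(14 + D\right) = 4 \left(728 + 52 D\right) = 2912 + 208 D$)
$g{\left(\frac{11 + 20}{13 + 4} \right)} + 310 = \left(2912 + 208 \frac{11 + 20}{13 + 4}\right) + 310 = \left(2912 + 208 \cdot \frac{31}{17}\right) + 310 = \left(2912 + \frac{6448}{17}\right) + 310 = \frac{55952}{17} + 310 = \frac{61222}{17}$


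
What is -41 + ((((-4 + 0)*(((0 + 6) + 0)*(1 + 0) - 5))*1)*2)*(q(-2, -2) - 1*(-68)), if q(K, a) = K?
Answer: -569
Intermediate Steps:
-41 + ((((-4 + 0)*(((0 + 6) + 0)*(1 + 0) - 5))*1)*2)*(q(-2, -2) - 1*(-68)) = -41 + ((((-4 + 0)*(((0 + 6) + 0)*(1 + 0) - 5))*1)*2)*(-2 - 1*(-68)) = -41 + ((-4*((6 + 0)*1 - 5)*1)*2)*(-2 + 68) = -41 + ((-4*(6*1 - 5)*1)*2)*66 = -41 + ((-4*(6 - 5)*1)*2)*66 = -41 + ((-4*1*1)*2)*66 = -41 + (-4*1*2)*66 = -41 - 4*2*66 = -41 - 8*66 = -41 - 528 = -569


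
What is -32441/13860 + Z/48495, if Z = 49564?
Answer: -59084617/44809380 ≈ -1.3186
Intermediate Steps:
-32441/13860 + Z/48495 = -32441/13860 + 49564/48495 = -59084617/44809380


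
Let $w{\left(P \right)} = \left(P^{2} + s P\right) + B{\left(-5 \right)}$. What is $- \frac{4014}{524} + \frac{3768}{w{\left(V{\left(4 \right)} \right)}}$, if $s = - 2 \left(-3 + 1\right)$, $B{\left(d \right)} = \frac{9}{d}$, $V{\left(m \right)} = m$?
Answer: $\frac{4633023}{39562} \approx 117.11$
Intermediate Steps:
$s = 4$ ($s = \left(-2\right) \left(-2\right) = 4$)
$w{\left(P \right)} = - \frac{9}{5} + P^{2} + 4 P$ ($w{\left(P \right)} = \left(P^{2} + 4 P\right) + \frac{9}{-5} = \left(P^{2} + 4 P\right) + 9 \left(- \frac{1}{5}\right) = \left(P^{2} + 4 P\right) - \frac{9}{5} = - \frac{9}{5} + P^{2} + 4 P$)
$- \frac{4014}{524} + \frac{3768}{w{\left(V{\left(4 \right)} \right)}} = - \frac{4014}{524} + \frac{3768}{- \frac{9}{5} + 4^{2} + 4 \cdot 4} = \left(-4014\right) \frac{1}{524} + \frac{3768}{- \frac{9}{5} + 16 + 16} = - \frac{2007}{262} + \frac{3768}{\frac{151}{5}} = - \frac{2007}{262} + 3768 \cdot \frac{5}{151} = - \frac{2007}{262} + \frac{18840}{151} = \frac{4633023}{39562}$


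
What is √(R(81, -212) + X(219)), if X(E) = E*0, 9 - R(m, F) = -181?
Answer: √190 ≈ 13.784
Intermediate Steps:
R(m, F) = 190 (R(m, F) = 9 - 1*(-181) = 9 + 181 = 190)
X(E) = 0
√(R(81, -212) + X(219)) = √(190 + 0) = √190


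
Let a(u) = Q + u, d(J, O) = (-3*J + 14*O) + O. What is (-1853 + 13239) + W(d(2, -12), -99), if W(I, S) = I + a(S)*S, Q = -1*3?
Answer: 21298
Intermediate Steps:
Q = -3
d(J, O) = -3*J + 15*O
a(u) = -3 + u
W(I, S) = I + S*(-3 + S) (W(I, S) = I + (-3 + S)*S = I + S*(-3 + S))
(-1853 + 13239) + W(d(2, -12), -99) = (-1853 + 13239) + ((-3*2 + 15*(-12)) - 99*(-3 - 99)) = 11386 + ((-6 - 180) - 99*(-102)) = 11386 + (-186 + 10098) = 11386 + 9912 = 21298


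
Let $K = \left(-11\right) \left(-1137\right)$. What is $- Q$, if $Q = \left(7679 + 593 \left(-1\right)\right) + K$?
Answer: $-19593$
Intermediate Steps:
$K = 12507$
$Q = 19593$ ($Q = \left(7679 + 593 \left(-1\right)\right) + 12507 = \left(7679 - 593\right) + 12507 = 7086 + 12507 = 19593$)
$- Q = \left(-1\right) 19593 = -19593$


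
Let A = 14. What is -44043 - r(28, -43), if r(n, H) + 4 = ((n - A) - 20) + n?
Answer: -44061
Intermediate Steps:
r(n, H) = -38 + 2*n (r(n, H) = -4 + (((n - 1*14) - 20) + n) = -4 + (((n - 14) - 20) + n) = -4 + (((-14 + n) - 20) + n) = -4 + ((-34 + n) + n) = -4 + (-34 + 2*n) = -38 + 2*n)
-44043 - r(28, -43) = -44043 - (-38 + 2*28) = -44043 - (-38 + 56) = -44043 - 1*18 = -44043 - 18 = -44061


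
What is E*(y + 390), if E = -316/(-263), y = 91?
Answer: 151996/263 ≈ 577.93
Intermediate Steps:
E = 316/263 (E = -316*(-1/263) = 316/263 ≈ 1.2015)
E*(y + 390) = 316*(91 + 390)/263 = (316/263)*481 = 151996/263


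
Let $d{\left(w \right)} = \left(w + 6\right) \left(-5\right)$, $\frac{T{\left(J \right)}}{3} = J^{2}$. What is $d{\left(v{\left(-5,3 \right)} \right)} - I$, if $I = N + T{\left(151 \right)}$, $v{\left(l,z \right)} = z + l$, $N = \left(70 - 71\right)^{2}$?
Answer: $-68424$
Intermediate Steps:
$T{\left(J \right)} = 3 J^{2}$
$N = 1$ ($N = \left(-1\right)^{2} = 1$)
$v{\left(l,z \right)} = l + z$
$d{\left(w \right)} = -30 - 5 w$ ($d{\left(w \right)} = \left(6 + w\right) \left(-5\right) = -30 - 5 w$)
$I = 68404$ ($I = 1 + 3 \cdot 151^{2} = 1 + 3 \cdot 22801 = 1 + 68403 = 68404$)
$d{\left(v{\left(-5,3 \right)} \right)} - I = \left(-30 - 5 \left(-5 + 3\right)\right) - 68404 = \left(-30 - -10\right) - 68404 = \left(-30 + 10\right) - 68404 = -20 - 68404 = -68424$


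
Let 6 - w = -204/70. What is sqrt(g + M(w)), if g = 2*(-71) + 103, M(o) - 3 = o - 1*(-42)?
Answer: 3*sqrt(2030)/35 ≈ 3.8619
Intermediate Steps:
w = 312/35 (w = 6 - (-204)/70 = 6 - 1*(-102/35) = 6 + 102/35 = 312/35 ≈ 8.9143)
M(o) = 45 + o (M(o) = 3 + (o - 1*(-42)) = 3 + (o + 42) = 3 + (42 + o) = 45 + o)
g = -39 (g = -142 + 103 = -39)
sqrt(g + M(w)) = sqrt(-39 + (45 + 312/35)) = sqrt(-39 + 1887/35) = sqrt(522/35) = 3*sqrt(2030)/35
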